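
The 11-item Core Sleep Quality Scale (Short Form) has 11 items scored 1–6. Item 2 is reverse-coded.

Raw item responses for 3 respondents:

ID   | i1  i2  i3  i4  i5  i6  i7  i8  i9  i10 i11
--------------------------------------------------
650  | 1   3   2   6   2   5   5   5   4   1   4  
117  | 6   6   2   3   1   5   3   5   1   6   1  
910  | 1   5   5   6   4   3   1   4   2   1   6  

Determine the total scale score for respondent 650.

Respondent 650 raw: 1, 3, 2, 6, 2, 5, 5, 5, 4, 1, 4.
Reverse-coded (reversed = (1+6) − raw = 7 − raw):
  item 1: 1
  item 2: 7 − 3 = 4
  item 3: 2
  item 4: 6
  item 5: 2
  item 6: 5
  item 7: 5
  item 8: 5
  item 9: 4
  item 10: 1
  item 11: 4
Sum = 1 + 4 + 2 + 6 + 2 + 5 + 5 + 5 + 4 + 1 + 4 = 39

39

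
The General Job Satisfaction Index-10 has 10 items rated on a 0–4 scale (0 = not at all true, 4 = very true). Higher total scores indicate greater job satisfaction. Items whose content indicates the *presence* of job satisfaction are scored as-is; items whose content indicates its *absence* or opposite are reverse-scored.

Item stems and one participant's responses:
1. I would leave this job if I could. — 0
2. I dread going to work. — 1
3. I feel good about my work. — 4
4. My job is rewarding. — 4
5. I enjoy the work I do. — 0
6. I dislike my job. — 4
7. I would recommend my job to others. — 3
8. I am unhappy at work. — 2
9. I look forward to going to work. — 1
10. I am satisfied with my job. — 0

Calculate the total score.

Items 1, 2, 6, 8 describe the absence/opposite of job satisfaction → reverse-score.
on a 0–4 scale, reversed = 4 − raw.
  item 1: 4 − 0 = 4
  item 2: 4 − 1 = 3
  item 3: 4
  item 4: 4
  item 5: 0
  item 6: 4 − 4 = 0
  item 7: 3
  item 8: 4 − 2 = 2
  item 9: 1
  item 10: 0
Total = 4 + 3 + 4 + 4 + 0 + 0 + 3 + 2 + 1 + 0 = 21

21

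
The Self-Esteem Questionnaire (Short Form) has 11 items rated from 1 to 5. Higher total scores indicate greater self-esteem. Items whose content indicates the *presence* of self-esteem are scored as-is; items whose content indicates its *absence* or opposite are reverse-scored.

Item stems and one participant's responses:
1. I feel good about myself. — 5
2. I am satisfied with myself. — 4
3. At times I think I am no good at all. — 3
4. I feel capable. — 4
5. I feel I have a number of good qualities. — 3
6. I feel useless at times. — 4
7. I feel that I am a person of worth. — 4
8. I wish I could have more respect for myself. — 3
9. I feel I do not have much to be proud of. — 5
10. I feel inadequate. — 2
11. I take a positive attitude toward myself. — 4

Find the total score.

37

Items 3, 6, 8, 9, 10 describe the absence/opposite of self-esteem → reverse-score.
on a 1–5 scale, reversed = 6 − raw.
  item 1: 5
  item 2: 4
  item 3: 6 − 3 = 3
  item 4: 4
  item 5: 3
  item 6: 6 − 4 = 2
  item 7: 4
  item 8: 6 − 3 = 3
  item 9: 6 − 5 = 1
  item 10: 6 − 2 = 4
  item 11: 4
Total = 5 + 4 + 3 + 4 + 3 + 2 + 4 + 3 + 1 + 4 + 4 = 37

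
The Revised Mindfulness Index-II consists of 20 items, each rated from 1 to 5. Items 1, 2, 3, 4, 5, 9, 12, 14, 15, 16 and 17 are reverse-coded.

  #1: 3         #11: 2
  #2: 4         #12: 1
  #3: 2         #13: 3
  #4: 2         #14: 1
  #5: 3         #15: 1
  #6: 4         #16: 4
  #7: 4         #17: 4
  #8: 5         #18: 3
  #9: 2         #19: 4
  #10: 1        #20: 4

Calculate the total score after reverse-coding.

Apply reverse scoring (on a 1–5 scale, reversed = 6 − raw):
  item 1: 6 − 3 = 3
  item 2: 6 − 4 = 2
  item 3: 6 − 2 = 4
  item 4: 6 − 2 = 4
  item 5: 6 − 3 = 3
  item 9: 6 − 2 = 4
  item 12: 6 − 1 = 5
  item 14: 6 − 1 = 5
  item 15: 6 − 1 = 5
  item 16: 6 − 4 = 2
  item 17: 6 − 4 = 2
Scored responses: 3, 2, 4, 4, 3, 4, 4, 5, 4, 1, 2, 5, 3, 5, 5, 2, 2, 3, 4, 4
Total = 3 + 2 + 4 + 4 + 3 + 4 + 4 + 5 + 4 + 1 + 2 + 5 + 3 + 5 + 5 + 2 + 2 + 3 + 4 + 4 = 69

69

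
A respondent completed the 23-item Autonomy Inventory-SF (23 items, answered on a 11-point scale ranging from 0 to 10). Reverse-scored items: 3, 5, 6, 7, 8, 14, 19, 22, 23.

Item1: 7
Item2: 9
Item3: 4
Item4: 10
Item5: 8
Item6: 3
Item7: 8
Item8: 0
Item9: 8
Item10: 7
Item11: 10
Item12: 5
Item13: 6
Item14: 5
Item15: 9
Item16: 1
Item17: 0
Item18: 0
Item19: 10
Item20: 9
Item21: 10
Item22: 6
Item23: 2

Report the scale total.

135

Reversing items 3, 5, 6, 7, 8, 14, 19, 22 and 23 with 10 − raw:
Total = 7 + 9 + (10−4) + 10 + (10−8) + (10−3) + (10−8) + (10−0) + 8 + 7 + 10 + 5 + 6 + (10−5) + 9 + 1 + 0 + 0 + (10−10) + 9 + 10 + (10−6) + (10−2)
      = 7 + 9 + 6 + 10 + 2 + 7 + 2 + 10 + 8 + 7 + 10 + 5 + 6 + 5 + 9 + 1 + 0 + 0 + 0 + 9 + 10 + 4 + 8 = 135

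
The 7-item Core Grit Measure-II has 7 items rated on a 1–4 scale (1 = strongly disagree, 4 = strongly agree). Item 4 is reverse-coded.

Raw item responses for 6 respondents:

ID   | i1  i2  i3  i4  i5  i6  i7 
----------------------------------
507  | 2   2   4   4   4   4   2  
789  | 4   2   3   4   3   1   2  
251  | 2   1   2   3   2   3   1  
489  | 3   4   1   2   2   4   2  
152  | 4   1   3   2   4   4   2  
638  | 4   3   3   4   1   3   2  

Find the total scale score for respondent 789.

16

Respondent 789 raw: 4, 2, 3, 4, 3, 1, 2.
Reverse-coded (reverse-coded value = 5 − response):
  item 1: 4
  item 2: 2
  item 3: 3
  item 4: 5 − 4 = 1
  item 5: 3
  item 6: 1
  item 7: 2
Sum = 4 + 2 + 3 + 1 + 3 + 1 + 2 = 16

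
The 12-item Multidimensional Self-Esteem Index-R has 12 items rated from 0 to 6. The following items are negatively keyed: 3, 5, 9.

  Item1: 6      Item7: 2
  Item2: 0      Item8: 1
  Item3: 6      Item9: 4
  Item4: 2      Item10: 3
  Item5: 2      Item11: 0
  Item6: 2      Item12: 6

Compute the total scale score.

28

Reversing items 3, 5 and 9 with 6 − raw:
Total = 6 + 0 + (6−6) + 2 + (6−2) + 2 + 2 + 1 + (6−4) + 3 + 0 + 6
      = 6 + 0 + 0 + 2 + 4 + 2 + 2 + 1 + 2 + 3 + 0 + 6 = 28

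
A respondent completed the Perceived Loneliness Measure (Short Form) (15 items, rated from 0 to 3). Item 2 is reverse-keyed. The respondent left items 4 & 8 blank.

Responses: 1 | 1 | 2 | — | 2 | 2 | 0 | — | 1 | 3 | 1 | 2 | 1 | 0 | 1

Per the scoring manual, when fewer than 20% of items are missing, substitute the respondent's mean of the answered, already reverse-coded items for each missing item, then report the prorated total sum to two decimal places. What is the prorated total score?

Reverse-coded (on a 0–3 scale, reversed = 3 − raw):
  item 2: 3 − 1 = 2
Completed scored items (13 of 15): 1, 2, 2, 2, 2, 0, 1, 3, 1, 2, 1, 0, 1; sum = 18.
Person mean = 18 / 13 ≈ 1.3846
Prorated total = (18 / 13) × 15 = 20.77 (to 2 dp)

20.77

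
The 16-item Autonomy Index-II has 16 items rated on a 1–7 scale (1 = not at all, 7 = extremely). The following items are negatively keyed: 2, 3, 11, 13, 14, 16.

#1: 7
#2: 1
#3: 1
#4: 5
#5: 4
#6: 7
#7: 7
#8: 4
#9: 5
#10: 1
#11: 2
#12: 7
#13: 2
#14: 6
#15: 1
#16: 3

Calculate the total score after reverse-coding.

81

Raw sum = 63. Negatively keyed items: 2, 3, 11, 13, 14, 16; their raw sum = 15.
Each reversal replaces raw with 8 − raw, changing the total by 8 − 2·raw per item.
Total = 63 + 6·8 − 2·15 = 63 + 48 − 30 = 81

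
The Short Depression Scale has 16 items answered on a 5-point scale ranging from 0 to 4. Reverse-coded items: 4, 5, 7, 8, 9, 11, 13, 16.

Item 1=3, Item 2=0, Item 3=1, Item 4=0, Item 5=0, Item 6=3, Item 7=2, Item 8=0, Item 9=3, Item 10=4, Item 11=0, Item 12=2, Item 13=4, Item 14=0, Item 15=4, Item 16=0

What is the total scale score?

40

Reversing items 4, 5, 7, 8, 9, 11, 13, & 16 with 4 − raw:
Total = 3 + 0 + 1 + (4−0) + (4−0) + 3 + (4−2) + (4−0) + (4−3) + 4 + (4−0) + 2 + (4−4) + 0 + 4 + (4−0)
      = 3 + 0 + 1 + 4 + 4 + 3 + 2 + 4 + 1 + 4 + 4 + 2 + 0 + 0 + 4 + 4 = 40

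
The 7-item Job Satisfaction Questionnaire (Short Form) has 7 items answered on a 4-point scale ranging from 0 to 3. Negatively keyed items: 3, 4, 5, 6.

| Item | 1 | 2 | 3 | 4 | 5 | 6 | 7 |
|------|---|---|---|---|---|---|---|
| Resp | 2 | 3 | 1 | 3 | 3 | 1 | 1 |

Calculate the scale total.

10

Raw sum = 14. Negatively keyed items: 3, 4, 5, 6; their raw sum = 8.
Each reversal replaces raw with 3 − raw, changing the total by 3 − 2·raw per item.
Total = 14 + 4·3 − 2·8 = 14 + 12 − 16 = 10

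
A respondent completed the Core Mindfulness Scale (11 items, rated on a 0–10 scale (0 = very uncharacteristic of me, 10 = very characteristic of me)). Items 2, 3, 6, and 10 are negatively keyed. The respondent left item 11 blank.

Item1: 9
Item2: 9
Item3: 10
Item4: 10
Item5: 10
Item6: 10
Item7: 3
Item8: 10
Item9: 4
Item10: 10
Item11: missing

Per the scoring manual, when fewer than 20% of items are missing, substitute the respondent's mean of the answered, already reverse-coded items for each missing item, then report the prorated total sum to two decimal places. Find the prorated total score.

Reverse-coded (reverse-coded value = 10 − response):
  item 2: 10 − 9 = 1
  item 3: 10 − 10 = 0
  item 6: 10 − 10 = 0
  item 10: 10 − 10 = 0
Completed scored items (10 of 11): 9, 1, 0, 10, 10, 0, 3, 10, 4, 0; sum = 47.
Person mean = 47 / 10 ≈ 4.7000
Prorated total = (47 / 10) × 11 = 51.70 (to 2 dp)

51.70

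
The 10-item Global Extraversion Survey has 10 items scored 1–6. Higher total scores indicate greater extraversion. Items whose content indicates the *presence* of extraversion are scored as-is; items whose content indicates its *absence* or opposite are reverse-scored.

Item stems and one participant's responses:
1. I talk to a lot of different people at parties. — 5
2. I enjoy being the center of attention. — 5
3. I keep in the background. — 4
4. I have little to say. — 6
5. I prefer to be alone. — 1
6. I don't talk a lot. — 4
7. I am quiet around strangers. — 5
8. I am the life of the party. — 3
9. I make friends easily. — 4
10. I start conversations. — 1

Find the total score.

Items 3, 4, 5, 6, 7 describe the absence/opposite of extraversion → reverse-score.
reversed = (1+6) − raw = 7 − raw.
  item 1: 5
  item 2: 5
  item 3: 7 − 4 = 3
  item 4: 7 − 6 = 1
  item 5: 7 − 1 = 6
  item 6: 7 − 4 = 3
  item 7: 7 − 5 = 2
  item 8: 3
  item 9: 4
  item 10: 1
Total = 5 + 5 + 3 + 1 + 6 + 3 + 2 + 3 + 4 + 1 = 33

33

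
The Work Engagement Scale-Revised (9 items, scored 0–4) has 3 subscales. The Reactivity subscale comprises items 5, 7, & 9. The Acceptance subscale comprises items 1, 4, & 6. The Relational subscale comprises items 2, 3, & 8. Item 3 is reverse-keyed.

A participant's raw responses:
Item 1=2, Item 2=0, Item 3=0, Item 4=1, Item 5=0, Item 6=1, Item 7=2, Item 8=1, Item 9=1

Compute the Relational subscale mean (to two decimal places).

1.67

Relational items: 2, 3, 8.
Of these, item 3 is reverse-keyed; on a 0–4 scale, reversed = 4 − raw.
  item 2: 0
  item 3: 4 − 0 = 4
  item 8: 1
Sum = 0 + 4 + 1 = 5
Mean = 5 / 3 = 1.67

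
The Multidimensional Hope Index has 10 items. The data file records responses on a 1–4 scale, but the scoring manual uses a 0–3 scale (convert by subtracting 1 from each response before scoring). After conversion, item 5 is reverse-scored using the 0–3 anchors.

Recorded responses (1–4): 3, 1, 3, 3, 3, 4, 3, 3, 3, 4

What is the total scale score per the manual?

19

Convert to 0–3: 2, 0, 2, 2, 2, 3, 2, 2, 2, 3
Reverse-coded (reversed = (0+3) − raw = 3 − raw):
  item 5: 3 − 2 = 1
Scored: 2, 0, 2, 2, 1, 3, 2, 2, 2, 3
Total = 19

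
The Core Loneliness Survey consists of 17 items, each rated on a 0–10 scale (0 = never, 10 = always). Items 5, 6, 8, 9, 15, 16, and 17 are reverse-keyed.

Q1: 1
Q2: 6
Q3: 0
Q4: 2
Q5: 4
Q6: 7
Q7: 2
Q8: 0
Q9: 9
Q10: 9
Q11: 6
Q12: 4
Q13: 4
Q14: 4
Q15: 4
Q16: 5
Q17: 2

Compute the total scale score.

Reversing items 5, 6, 8, 9, 15, 16, & 17 with 10 − raw:
Total = 1 + 6 + 0 + 2 + (10−4) + (10−7) + 2 + (10−0) + (10−9) + 9 + 6 + 4 + 4 + 4 + (10−4) + (10−5) + (10−2)
      = 1 + 6 + 0 + 2 + 6 + 3 + 2 + 10 + 1 + 9 + 6 + 4 + 4 + 4 + 6 + 5 + 8 = 77

77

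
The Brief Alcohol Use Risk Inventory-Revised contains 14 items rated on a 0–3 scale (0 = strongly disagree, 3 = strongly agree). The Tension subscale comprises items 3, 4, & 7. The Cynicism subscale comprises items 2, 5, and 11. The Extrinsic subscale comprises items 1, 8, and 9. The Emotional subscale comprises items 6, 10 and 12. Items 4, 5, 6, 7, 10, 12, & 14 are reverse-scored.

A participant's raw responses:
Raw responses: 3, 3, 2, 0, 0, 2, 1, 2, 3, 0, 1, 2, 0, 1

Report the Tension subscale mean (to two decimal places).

2.33

Tension items: 3, 4, 7.
Of these, items 4 and 7 are reverse-scored; on a 0–3 scale, reversed = 3 − raw.
  item 3: 2
  item 4: 3 − 0 = 3
  item 7: 3 − 1 = 2
Sum = 2 + 3 + 2 = 7
Mean = 7 / 3 = 2.33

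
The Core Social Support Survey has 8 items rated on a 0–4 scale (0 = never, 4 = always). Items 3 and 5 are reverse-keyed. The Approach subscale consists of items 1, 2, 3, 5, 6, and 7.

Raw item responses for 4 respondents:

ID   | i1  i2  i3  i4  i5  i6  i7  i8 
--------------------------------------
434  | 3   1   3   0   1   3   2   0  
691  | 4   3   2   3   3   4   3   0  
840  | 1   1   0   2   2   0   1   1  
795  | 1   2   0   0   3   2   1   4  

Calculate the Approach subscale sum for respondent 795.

11

Respondent 795 raw: 1, 2, 0, 0, 3, 2, 1, 4.
Approach items: 1, 2, 3, 5, 6, 7.
Reverse-coded (on a 0–4 scale, reversed = 4 − raw):
  item 1: 1
  item 2: 2
  item 3: 4 − 0 = 4
  item 5: 4 − 3 = 1
  item 6: 2
  item 7: 1
Sum = 1 + 2 + 4 + 1 + 2 + 1 = 11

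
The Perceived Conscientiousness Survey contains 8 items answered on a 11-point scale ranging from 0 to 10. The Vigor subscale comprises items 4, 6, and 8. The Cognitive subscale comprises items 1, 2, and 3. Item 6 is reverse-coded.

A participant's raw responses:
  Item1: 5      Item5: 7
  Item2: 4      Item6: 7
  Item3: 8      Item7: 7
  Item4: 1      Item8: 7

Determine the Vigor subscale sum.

11

Vigor items: 4, 6, 8.
Of these, item 6 is reverse-coded; reversed = (0+10) − raw = 10 − raw.
  item 4: 1
  item 6: 10 − 7 = 3
  item 8: 7
Sum = 1 + 3 + 7 = 11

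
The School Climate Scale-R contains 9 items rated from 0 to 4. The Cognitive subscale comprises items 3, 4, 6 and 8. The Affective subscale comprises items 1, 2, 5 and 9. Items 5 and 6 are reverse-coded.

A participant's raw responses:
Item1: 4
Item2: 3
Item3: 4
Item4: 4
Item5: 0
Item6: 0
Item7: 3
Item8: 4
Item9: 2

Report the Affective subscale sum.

13

Affective items: 1, 2, 5, 9.
Of these, item 5 is reverse-coded; reverse-coded value = 4 − response.
  item 1: 4
  item 2: 3
  item 5: 4 − 0 = 4
  item 9: 2
Sum = 4 + 3 + 4 + 2 = 13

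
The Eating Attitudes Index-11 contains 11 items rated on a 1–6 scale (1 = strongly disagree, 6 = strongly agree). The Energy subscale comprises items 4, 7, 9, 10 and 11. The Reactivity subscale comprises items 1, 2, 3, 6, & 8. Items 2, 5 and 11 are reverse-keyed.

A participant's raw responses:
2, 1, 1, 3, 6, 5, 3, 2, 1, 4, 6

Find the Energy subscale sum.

12

Energy items: 4, 7, 9, 10, 11.
Of these, item 11 is reverse-keyed; on a 1–6 scale, reversed = 7 − raw.
  item 4: 3
  item 7: 3
  item 9: 1
  item 10: 4
  item 11: 7 − 6 = 1
Sum = 3 + 3 + 1 + 4 + 1 = 12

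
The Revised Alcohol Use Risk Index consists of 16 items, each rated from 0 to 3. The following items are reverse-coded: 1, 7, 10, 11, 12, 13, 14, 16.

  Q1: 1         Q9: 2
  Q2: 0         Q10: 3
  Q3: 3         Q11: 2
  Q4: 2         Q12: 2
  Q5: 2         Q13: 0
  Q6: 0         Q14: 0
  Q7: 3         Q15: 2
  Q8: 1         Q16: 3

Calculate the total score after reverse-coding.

22

Reversing items 1, 7, 10, 11, 12, 13, 14, & 16 with 3 − raw:
Total = (3−1) + 0 + 3 + 2 + 2 + 0 + (3−3) + 1 + 2 + (3−3) + (3−2) + (3−2) + (3−0) + (3−0) + 2 + (3−3)
      = 2 + 0 + 3 + 2 + 2 + 0 + 0 + 1 + 2 + 0 + 1 + 1 + 3 + 3 + 2 + 0 = 22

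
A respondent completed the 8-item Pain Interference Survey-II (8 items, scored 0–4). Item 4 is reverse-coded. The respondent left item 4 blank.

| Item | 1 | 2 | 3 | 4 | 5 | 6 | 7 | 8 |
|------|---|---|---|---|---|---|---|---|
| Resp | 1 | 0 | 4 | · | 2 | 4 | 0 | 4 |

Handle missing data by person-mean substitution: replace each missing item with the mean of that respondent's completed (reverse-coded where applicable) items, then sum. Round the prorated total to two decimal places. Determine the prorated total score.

Reverse-coded (reverse-coded value = 4 − response):
Completed scored items (7 of 8): 1, 0, 4, 2, 4, 0, 4; sum = 15.
Person mean = 15 / 7 ≈ 2.1429
Prorated total = (15 / 7) × 8 = 17.14 (to 2 dp)

17.14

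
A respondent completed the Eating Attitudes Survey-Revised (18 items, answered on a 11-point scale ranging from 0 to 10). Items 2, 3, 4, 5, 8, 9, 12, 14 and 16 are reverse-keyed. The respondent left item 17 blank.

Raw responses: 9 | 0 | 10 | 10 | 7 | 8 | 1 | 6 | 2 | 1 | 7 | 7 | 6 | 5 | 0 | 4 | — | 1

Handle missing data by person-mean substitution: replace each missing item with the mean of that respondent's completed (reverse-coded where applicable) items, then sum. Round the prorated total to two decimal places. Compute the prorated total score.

76.24

Reverse-coded (reversed = (0+10) − raw = 10 − raw):
  item 2: 10 − 0 = 10
  item 3: 10 − 10 = 0
  item 4: 10 − 10 = 0
  item 5: 10 − 7 = 3
  item 8: 10 − 6 = 4
  item 9: 10 − 2 = 8
  item 12: 10 − 7 = 3
  item 14: 10 − 5 = 5
  item 16: 10 − 4 = 6
Completed scored items (17 of 18): 9, 10, 0, 0, 3, 8, 1, 4, 8, 1, 7, 3, 6, 5, 0, 6, 1; sum = 72.
Person mean = 72 / 17 ≈ 4.2353
Prorated total = (72 / 17) × 18 = 76.24 (to 2 dp)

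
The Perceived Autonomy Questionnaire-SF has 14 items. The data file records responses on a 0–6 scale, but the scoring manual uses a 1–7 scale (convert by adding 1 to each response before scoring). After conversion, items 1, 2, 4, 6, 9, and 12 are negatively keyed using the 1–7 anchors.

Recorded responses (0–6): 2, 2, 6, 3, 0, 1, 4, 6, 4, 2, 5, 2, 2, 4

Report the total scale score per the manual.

65

Convert to 1–7: 3, 3, 7, 4, 1, 2, 5, 7, 5, 3, 6, 3, 3, 5
Reverse-coded (reversed = (1+7) − raw = 8 − raw):
  item 1: 8 − 3 = 5
  item 2: 8 − 3 = 5
  item 4: 8 − 4 = 4
  item 6: 8 − 2 = 6
  item 9: 8 − 5 = 3
  item 12: 8 − 3 = 5
Scored: 5, 5, 7, 4, 1, 6, 5, 7, 3, 3, 6, 5, 3, 5
Total = 65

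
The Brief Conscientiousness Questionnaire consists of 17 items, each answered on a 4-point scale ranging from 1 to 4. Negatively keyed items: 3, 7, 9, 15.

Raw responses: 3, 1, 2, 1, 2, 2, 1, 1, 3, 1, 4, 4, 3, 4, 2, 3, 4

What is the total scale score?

45

Raw sum = 41. Negatively keyed items: 3, 7, 9, 15; their raw sum = 8.
Each reversal replaces raw with 5 − raw, changing the total by 5 − 2·raw per item.
Total = 41 + 4·5 − 2·8 = 41 + 20 − 16 = 45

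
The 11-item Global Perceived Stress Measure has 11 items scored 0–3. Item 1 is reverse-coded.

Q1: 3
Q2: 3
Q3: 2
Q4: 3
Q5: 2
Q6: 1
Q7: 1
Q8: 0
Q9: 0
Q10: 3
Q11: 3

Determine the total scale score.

Reversing item 1 with 3 − raw:
Total = (3−3) + 3 + 2 + 3 + 2 + 1 + 1 + 0 + 0 + 3 + 3
      = 0 + 3 + 2 + 3 + 2 + 1 + 1 + 0 + 0 + 3 + 3 = 18

18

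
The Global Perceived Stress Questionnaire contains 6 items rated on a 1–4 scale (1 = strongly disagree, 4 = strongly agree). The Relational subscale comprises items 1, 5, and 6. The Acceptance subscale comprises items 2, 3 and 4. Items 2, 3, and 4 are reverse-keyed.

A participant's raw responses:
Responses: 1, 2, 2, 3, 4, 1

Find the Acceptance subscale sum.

8

Acceptance items: 2, 3, 4.
Of these, items 2, 3, and 4 are reverse-keyed; reverse-coded value = 5 − response.
  item 2: 5 − 2 = 3
  item 3: 5 − 2 = 3
  item 4: 5 − 3 = 2
Sum = 3 + 3 + 2 = 8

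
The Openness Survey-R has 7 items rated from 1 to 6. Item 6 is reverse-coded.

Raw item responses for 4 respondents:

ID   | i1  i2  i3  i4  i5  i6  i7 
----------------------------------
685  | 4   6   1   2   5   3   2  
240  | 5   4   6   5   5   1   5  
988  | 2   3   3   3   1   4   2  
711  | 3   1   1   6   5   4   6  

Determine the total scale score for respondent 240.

36

Respondent 240 raw: 5, 4, 6, 5, 5, 1, 5.
Reverse-coded (reversed = (1+6) − raw = 7 − raw):
  item 1: 5
  item 2: 4
  item 3: 6
  item 4: 5
  item 5: 5
  item 6: 7 − 1 = 6
  item 7: 5
Sum = 5 + 4 + 6 + 5 + 5 + 6 + 5 = 36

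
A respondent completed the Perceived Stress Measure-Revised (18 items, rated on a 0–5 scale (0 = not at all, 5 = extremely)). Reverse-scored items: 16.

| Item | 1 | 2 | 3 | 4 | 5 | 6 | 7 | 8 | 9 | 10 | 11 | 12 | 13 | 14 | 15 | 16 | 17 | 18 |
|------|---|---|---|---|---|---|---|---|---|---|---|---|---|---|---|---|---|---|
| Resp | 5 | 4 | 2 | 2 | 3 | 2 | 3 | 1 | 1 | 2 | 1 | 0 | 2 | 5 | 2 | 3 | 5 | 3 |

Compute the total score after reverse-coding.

Apply reverse scoring (on a 0–5 scale, reversed = 5 − raw):
  item 16: 5 − 3 = 2
Scored responses: 5, 4, 2, 2, 3, 2, 3, 1, 1, 2, 1, 0, 2, 5, 2, 2, 5, 3
Total = 5 + 4 + 2 + 2 + 3 + 2 + 3 + 1 + 1 + 2 + 1 + 0 + 2 + 5 + 2 + 2 + 5 + 3 = 45

45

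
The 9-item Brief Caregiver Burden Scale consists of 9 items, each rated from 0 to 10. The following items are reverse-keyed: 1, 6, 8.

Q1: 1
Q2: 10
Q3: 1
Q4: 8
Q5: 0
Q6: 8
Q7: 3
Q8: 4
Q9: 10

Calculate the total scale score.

Reverse-keyed items use 10 − raw:
  item 1: 10 − 1 = 9
  item 6: 10 − 8 = 2
  item 8: 10 − 4 = 6
Scored items: 9, 10, 1, 8, 0, 2, 3, 6, 10
Total = 9 + 10 + 1 + 8 + 0 + 2 + 3 + 6 + 10 = 49

49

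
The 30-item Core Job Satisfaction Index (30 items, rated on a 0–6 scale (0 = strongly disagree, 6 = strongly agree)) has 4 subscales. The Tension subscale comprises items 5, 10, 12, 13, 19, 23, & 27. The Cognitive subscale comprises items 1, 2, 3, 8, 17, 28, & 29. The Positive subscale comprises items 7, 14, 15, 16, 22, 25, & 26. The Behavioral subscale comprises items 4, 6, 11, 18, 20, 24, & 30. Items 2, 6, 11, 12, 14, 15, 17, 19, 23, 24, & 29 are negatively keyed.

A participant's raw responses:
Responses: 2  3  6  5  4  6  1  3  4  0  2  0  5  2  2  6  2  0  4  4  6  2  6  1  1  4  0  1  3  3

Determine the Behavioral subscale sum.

21

Behavioral items: 4, 6, 11, 18, 20, 24, 30.
Of these, items 6, 11, & 24 are negatively keyed; on a 0–6 scale, reversed = 6 − raw.
  item 4: 5
  item 6: 6 − 6 = 0
  item 11: 6 − 2 = 4
  item 18: 0
  item 20: 4
  item 24: 6 − 1 = 5
  item 30: 3
Sum = 5 + 0 + 4 + 0 + 4 + 5 + 3 = 21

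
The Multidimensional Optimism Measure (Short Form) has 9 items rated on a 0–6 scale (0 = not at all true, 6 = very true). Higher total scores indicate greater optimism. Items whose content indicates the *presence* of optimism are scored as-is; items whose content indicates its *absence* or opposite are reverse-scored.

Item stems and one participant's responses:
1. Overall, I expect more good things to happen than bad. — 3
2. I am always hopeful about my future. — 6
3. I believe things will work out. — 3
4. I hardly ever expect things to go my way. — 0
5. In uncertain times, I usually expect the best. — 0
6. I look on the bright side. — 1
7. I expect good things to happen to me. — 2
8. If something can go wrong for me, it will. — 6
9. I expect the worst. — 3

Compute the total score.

Items 4, 8, 9 describe the absence/opposite of optimism → reverse-score.
on a 0–6 scale, reversed = 6 − raw.
  item 1: 3
  item 2: 6
  item 3: 3
  item 4: 6 − 0 = 6
  item 5: 0
  item 6: 1
  item 7: 2
  item 8: 6 − 6 = 0
  item 9: 6 − 3 = 3
Total = 3 + 6 + 3 + 6 + 0 + 1 + 2 + 0 + 3 = 24

24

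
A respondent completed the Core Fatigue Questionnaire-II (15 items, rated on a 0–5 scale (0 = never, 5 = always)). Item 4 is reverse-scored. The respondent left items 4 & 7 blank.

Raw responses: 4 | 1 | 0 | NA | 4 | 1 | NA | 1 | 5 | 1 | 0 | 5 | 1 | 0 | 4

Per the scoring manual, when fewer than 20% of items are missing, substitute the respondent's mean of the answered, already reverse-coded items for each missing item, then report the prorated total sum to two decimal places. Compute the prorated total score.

31.15

Reverse-coded (on a 0–5 scale, reversed = 5 − raw):
Completed scored items (13 of 15): 4, 1, 0, 4, 1, 1, 5, 1, 0, 5, 1, 0, 4; sum = 27.
Person mean = 27 / 13 ≈ 2.0769
Prorated total = (27 / 13) × 15 = 31.15 (to 2 dp)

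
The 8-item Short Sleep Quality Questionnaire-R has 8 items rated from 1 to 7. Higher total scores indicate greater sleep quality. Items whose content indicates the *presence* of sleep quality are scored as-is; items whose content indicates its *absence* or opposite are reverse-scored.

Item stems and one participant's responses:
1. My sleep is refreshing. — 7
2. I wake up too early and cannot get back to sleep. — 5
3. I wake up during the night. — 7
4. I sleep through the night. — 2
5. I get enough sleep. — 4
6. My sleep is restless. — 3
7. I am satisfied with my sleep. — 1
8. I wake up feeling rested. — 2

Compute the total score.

Items 2, 3, 6 describe the absence/opposite of sleep quality → reverse-score.
on a 1–7 scale, reversed = 8 − raw.
  item 1: 7
  item 2: 8 − 5 = 3
  item 3: 8 − 7 = 1
  item 4: 2
  item 5: 4
  item 6: 8 − 3 = 5
  item 7: 1
  item 8: 2
Total = 7 + 3 + 1 + 2 + 4 + 5 + 1 + 2 = 25

25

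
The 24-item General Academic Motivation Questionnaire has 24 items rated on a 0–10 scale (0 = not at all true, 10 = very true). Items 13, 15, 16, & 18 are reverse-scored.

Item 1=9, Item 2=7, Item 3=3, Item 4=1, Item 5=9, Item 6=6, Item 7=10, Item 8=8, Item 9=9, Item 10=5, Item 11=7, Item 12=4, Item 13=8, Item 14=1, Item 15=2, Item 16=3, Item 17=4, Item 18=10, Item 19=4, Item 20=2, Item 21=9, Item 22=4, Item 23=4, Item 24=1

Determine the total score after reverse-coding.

Apply reverse scoring (on a 0–10 scale, reversed = 10 − raw):
  item 13: 10 − 8 = 2
  item 15: 10 − 2 = 8
  item 16: 10 − 3 = 7
  item 18: 10 − 10 = 0
After reverse-coding: 9, 7, 3, 1, 9, 6, 10, 8, 9, 5, 7, 4, 2, 1, 8, 7, 4, 0, 4, 2, 9, 4, 4, 1
Total = 9 + 7 + 3 + 1 + 9 + 6 + 10 + 8 + 9 + 5 + 7 + 4 + 2 + 1 + 8 + 7 + 4 + 0 + 4 + 2 + 9 + 4 + 4 + 1 = 124

124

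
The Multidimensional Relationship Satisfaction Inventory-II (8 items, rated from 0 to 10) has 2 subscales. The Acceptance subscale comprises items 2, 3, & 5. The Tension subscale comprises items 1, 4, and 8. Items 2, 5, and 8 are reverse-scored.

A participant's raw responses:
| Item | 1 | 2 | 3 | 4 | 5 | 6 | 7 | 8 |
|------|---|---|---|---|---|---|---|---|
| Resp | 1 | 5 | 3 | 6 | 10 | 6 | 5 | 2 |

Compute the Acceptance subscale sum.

8

Acceptance items: 2, 3, 5.
Of these, items 2 & 5 are reverse-scored; reversed = (0+10) − raw = 10 − raw.
  item 2: 10 − 5 = 5
  item 3: 3
  item 5: 10 − 10 = 0
Sum = 5 + 3 + 0 = 8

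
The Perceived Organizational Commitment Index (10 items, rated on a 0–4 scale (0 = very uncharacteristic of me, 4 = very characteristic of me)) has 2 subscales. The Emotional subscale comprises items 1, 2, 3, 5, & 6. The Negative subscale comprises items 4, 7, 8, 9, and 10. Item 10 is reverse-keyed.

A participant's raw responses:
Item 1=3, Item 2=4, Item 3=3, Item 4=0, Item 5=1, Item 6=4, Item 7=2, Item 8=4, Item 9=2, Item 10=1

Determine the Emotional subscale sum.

15

Emotional items: 1, 2, 3, 5, 6.
  item 1: 3
  item 2: 4
  item 3: 3
  item 5: 1
  item 6: 4
Sum = 3 + 4 + 3 + 1 + 4 = 15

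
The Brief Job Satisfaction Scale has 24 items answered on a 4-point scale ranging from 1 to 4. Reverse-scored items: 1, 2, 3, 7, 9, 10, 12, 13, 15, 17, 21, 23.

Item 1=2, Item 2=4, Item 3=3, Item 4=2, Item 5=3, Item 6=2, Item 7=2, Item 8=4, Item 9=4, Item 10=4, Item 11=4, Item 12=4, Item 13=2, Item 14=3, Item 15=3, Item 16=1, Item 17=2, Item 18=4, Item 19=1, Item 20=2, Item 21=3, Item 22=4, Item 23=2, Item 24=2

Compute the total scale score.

57

Apply reverse scoring (on a 1–4 scale, reversed = 5 − raw):
  item 1: 5 − 2 = 3
  item 2: 5 − 4 = 1
  item 3: 5 − 3 = 2
  item 7: 5 − 2 = 3
  item 9: 5 − 4 = 1
  item 10: 5 − 4 = 1
  item 12: 5 − 4 = 1
  item 13: 5 − 2 = 3
  item 15: 5 − 3 = 2
  item 17: 5 − 2 = 3
  item 21: 5 − 3 = 2
  item 23: 5 − 2 = 3
Scored items: 3, 1, 2, 2, 3, 2, 3, 4, 1, 1, 4, 1, 3, 3, 2, 1, 3, 4, 1, 2, 2, 4, 3, 2
Total = 3 + 1 + 2 + 2 + 3 + 2 + 3 + 4 + 1 + 1 + 4 + 1 + 3 + 3 + 2 + 1 + 3 + 4 + 1 + 2 + 2 + 4 + 3 + 2 = 57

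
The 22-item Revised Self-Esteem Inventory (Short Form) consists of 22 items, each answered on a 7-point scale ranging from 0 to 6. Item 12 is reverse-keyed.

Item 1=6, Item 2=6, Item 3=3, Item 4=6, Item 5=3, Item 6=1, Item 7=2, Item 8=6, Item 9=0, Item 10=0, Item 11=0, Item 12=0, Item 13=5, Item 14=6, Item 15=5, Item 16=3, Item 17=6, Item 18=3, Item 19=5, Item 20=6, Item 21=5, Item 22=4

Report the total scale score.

Reversing item 12 with 6 − raw:
Total = 6 + 6 + 3 + 6 + 3 + 1 + 2 + 6 + 0 + 0 + 0 + (6−0) + 5 + 6 + 5 + 3 + 6 + 3 + 5 + 6 + 5 + 4
      = 6 + 6 + 3 + 6 + 3 + 1 + 2 + 6 + 0 + 0 + 0 + 6 + 5 + 6 + 5 + 3 + 6 + 3 + 5 + 6 + 5 + 4 = 87

87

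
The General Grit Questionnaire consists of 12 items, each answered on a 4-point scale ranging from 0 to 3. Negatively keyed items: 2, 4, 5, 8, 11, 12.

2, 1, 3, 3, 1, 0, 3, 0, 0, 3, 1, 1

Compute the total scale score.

Reversing items 2, 4, 5, 8, 11 and 12 with 3 − raw:
Total = 2 + (3−1) + 3 + (3−3) + (3−1) + 0 + 3 + (3−0) + 0 + 3 + (3−1) + (3−1)
      = 2 + 2 + 3 + 0 + 2 + 0 + 3 + 3 + 0 + 3 + 2 + 2 = 22

22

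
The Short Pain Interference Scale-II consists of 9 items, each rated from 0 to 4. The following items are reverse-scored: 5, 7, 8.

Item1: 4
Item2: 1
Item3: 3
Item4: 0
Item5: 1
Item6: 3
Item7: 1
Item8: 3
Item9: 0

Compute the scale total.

Reversing items 5, 7, & 8 with 4 − raw:
Total = 4 + 1 + 3 + 0 + (4−1) + 3 + (4−1) + (4−3) + 0
      = 4 + 1 + 3 + 0 + 3 + 3 + 3 + 1 + 0 = 18

18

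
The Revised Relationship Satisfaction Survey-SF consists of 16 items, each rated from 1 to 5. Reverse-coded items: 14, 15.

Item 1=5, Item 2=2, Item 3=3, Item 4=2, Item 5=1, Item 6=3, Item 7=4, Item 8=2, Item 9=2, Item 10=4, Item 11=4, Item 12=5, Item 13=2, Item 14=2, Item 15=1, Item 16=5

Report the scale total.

53

Reverse-coded items (on a 1–5 scale, reversed = 6 − raw):
  item 14: 6 − 2 = 4
  item 15: 6 − 1 = 5
Scored items: 5, 2, 3, 2, 1, 3, 4, 2, 2, 4, 4, 5, 2, 4, 5, 5
Total = 5 + 2 + 3 + 2 + 1 + 3 + 4 + 2 + 2 + 4 + 4 + 5 + 2 + 4 + 5 + 5 = 53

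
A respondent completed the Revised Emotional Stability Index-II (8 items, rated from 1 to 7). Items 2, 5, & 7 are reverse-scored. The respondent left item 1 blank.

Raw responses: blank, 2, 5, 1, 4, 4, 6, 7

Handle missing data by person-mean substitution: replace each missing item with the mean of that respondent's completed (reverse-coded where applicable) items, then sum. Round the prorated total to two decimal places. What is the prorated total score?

33.14

Reverse-coded (on a 1–7 scale, reversed = 8 − raw):
  item 2: 8 − 2 = 6
  item 5: 8 − 4 = 4
  item 7: 8 − 6 = 2
Completed scored items (7 of 8): 6, 5, 1, 4, 4, 2, 7; sum = 29.
Person mean = 29 / 7 ≈ 4.1429
Prorated total = (29 / 7) × 8 = 33.14 (to 2 dp)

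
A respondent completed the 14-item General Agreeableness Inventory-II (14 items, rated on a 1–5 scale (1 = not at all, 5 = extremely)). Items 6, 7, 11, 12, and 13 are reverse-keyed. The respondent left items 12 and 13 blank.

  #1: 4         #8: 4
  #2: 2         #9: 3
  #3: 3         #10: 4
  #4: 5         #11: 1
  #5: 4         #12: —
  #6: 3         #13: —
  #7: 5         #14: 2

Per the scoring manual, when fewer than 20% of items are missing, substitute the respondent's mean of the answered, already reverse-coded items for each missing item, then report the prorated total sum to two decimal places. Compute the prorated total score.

Reverse-coded (on a 1–5 scale, reversed = 6 − raw):
  item 6: 6 − 3 = 3
  item 7: 6 − 5 = 1
  item 11: 6 − 1 = 5
Completed scored items (12 of 14): 4, 2, 3, 5, 4, 3, 1, 4, 3, 4, 5, 2; sum = 40.
Person mean = 40 / 12 ≈ 3.3333
Prorated total = (40 / 12) × 14 = 46.67 (to 2 dp)

46.67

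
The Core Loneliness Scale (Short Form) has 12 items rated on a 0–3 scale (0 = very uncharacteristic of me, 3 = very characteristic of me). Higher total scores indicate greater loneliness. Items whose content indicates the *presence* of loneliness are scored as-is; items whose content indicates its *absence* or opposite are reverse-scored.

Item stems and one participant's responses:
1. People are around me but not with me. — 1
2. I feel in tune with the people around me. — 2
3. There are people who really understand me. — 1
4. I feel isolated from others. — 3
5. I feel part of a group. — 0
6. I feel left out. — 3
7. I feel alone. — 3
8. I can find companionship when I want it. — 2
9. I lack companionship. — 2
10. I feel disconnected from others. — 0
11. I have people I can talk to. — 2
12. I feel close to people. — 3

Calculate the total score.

Items 2, 3, 5, 8, 11, 12 describe the absence/opposite of loneliness → reverse-score.
reverse-coded value = 3 − response.
  item 1: 1
  item 2: 3 − 2 = 1
  item 3: 3 − 1 = 2
  item 4: 3
  item 5: 3 − 0 = 3
  item 6: 3
  item 7: 3
  item 8: 3 − 2 = 1
  item 9: 2
  item 10: 0
  item 11: 3 − 2 = 1
  item 12: 3 − 3 = 0
Total = 1 + 1 + 2 + 3 + 3 + 3 + 3 + 1 + 2 + 0 + 1 + 0 = 20

20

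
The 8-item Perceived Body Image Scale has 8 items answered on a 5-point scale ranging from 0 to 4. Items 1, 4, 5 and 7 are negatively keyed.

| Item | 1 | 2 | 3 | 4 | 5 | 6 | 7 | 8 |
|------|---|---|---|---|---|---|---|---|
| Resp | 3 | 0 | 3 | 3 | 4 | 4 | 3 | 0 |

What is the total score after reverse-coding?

Apply reverse scoring (reverse-coded value = 4 − response):
  item 1: 4 − 3 = 1
  item 4: 4 − 3 = 1
  item 5: 4 − 4 = 0
  item 7: 4 − 3 = 1
Scored items: 1, 0, 3, 1, 0, 4, 1, 0
Total = 1 + 0 + 3 + 1 + 0 + 4 + 1 + 0 = 10

10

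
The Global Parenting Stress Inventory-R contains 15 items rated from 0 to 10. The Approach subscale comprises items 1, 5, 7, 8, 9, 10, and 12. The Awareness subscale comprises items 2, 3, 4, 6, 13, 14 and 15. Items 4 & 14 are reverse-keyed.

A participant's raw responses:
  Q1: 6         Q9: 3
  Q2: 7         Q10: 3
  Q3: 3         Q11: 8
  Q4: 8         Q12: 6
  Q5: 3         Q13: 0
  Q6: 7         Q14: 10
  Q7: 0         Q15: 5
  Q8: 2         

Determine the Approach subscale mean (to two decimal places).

Approach items: 1, 5, 7, 8, 9, 10, 12.
  item 1: 6
  item 5: 3
  item 7: 0
  item 8: 2
  item 9: 3
  item 10: 3
  item 12: 6
Sum = 6 + 3 + 0 + 2 + 3 + 3 + 6 = 23
Mean = 23 / 7 = 3.29

3.29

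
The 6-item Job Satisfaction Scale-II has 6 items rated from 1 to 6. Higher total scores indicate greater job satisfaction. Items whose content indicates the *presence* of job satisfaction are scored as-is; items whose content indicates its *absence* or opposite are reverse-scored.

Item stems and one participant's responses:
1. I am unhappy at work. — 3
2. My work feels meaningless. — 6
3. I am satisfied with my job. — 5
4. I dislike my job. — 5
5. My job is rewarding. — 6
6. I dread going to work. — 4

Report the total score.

Items 1, 2, 4, 6 describe the absence/opposite of job satisfaction → reverse-score.
on a 1–6 scale, reversed = 7 − raw.
  item 1: 7 − 3 = 4
  item 2: 7 − 6 = 1
  item 3: 5
  item 4: 7 − 5 = 2
  item 5: 6
  item 6: 7 − 4 = 3
Total = 4 + 1 + 5 + 2 + 6 + 3 = 21

21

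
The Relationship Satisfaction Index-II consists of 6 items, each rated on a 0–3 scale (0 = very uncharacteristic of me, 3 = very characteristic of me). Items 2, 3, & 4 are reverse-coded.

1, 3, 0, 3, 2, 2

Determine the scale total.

8

Reversing items 2, 3 and 4 with 3 − raw:
Total = 1 + (3−3) + (3−0) + (3−3) + 2 + 2
      = 1 + 0 + 3 + 0 + 2 + 2 = 8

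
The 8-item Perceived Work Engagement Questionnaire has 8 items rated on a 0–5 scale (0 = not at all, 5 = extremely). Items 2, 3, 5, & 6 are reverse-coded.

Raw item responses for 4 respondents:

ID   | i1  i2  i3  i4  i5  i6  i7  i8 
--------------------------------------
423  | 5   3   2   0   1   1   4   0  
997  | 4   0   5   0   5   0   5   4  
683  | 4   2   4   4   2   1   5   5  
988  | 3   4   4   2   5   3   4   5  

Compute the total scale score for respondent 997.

Respondent 997 raw: 4, 0, 5, 0, 5, 0, 5, 4.
Reverse-coded (reverse-coded value = 5 − response):
  item 1: 4
  item 2: 5 − 0 = 5
  item 3: 5 − 5 = 0
  item 4: 0
  item 5: 5 − 5 = 0
  item 6: 5 − 0 = 5
  item 7: 5
  item 8: 4
Sum = 4 + 5 + 0 + 0 + 0 + 5 + 5 + 4 = 23

23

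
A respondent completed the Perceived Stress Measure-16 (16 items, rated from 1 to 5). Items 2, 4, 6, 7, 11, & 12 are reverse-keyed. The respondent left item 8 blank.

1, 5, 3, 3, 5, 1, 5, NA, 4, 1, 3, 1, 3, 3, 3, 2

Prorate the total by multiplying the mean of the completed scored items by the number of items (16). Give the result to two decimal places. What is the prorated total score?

45.87

Reverse-coded (reverse-coded value = 6 − response):
  item 2: 6 − 5 = 1
  item 4: 6 − 3 = 3
  item 6: 6 − 1 = 5
  item 7: 6 − 5 = 1
  item 11: 6 − 3 = 3
  item 12: 6 − 1 = 5
Completed scored items (15 of 16): 1, 1, 3, 3, 5, 5, 1, 4, 1, 3, 5, 3, 3, 3, 2; sum = 43.
Person mean = 43 / 15 ≈ 2.8667
Prorated total = (43 / 15) × 16 = 45.87 (to 2 dp)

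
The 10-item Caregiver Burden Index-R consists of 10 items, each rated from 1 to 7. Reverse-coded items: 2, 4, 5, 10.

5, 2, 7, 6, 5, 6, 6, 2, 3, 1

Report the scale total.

Reverse-coded items (on a 1–7 scale, reversed = 8 − raw):
  item 2: 8 − 2 = 6
  item 4: 8 − 6 = 2
  item 5: 8 − 5 = 3
  item 10: 8 − 1 = 7
Scored items: 5, 6, 7, 2, 3, 6, 6, 2, 3, 7
Total = 5 + 6 + 7 + 2 + 3 + 6 + 6 + 2 + 3 + 7 = 47

47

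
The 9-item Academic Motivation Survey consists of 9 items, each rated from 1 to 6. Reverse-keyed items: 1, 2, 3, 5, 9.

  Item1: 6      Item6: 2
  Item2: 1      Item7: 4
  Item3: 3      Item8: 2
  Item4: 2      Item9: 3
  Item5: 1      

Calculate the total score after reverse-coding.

31

Raw sum = 24. Reverse-keyed items: 1, 2, 3, 5, 9; their raw sum = 14.
Each reversal replaces raw with 7 − raw, changing the total by 7 − 2·raw per item.
Total = 24 + 5·7 − 2·14 = 24 + 35 − 28 = 31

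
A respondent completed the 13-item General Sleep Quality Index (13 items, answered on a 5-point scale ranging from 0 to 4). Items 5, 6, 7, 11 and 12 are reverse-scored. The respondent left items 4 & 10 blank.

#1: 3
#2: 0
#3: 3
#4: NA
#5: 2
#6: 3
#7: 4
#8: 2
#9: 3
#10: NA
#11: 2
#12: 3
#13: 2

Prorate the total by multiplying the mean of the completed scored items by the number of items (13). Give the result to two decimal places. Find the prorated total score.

22.45

Reverse-coded (reversed = (0+4) − raw = 4 − raw):
  item 5: 4 − 2 = 2
  item 6: 4 − 3 = 1
  item 7: 4 − 4 = 0
  item 11: 4 − 2 = 2
  item 12: 4 − 3 = 1
Completed scored items (11 of 13): 3, 0, 3, 2, 1, 0, 2, 3, 2, 1, 2; sum = 19.
Person mean = 19 / 11 ≈ 1.7273
Prorated total = (19 / 11) × 13 = 22.45 (to 2 dp)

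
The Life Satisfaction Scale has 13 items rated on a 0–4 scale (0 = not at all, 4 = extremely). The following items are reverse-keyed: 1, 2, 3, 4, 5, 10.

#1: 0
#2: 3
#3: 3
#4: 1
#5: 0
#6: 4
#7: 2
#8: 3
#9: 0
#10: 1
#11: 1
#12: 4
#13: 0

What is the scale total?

Reverse-keyed items use 4 − raw:
  item 1: 4 − 0 = 4
  item 2: 4 − 3 = 1
  item 3: 4 − 3 = 1
  item 4: 4 − 1 = 3
  item 5: 4 − 0 = 4
  item 10: 4 − 1 = 3
Scored responses: 4, 1, 1, 3, 4, 4, 2, 3, 0, 3, 1, 4, 0
Total = 4 + 1 + 1 + 3 + 4 + 4 + 2 + 3 + 0 + 3 + 1 + 4 + 0 = 30

30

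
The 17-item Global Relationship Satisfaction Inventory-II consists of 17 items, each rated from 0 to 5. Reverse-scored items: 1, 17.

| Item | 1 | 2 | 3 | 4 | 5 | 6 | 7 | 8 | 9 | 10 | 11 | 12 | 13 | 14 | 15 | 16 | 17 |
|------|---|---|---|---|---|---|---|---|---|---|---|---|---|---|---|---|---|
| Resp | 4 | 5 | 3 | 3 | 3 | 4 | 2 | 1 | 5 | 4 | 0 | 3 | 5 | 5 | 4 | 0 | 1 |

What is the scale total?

52

Raw sum = 52. Reverse-scored items: 1, 17; their raw sum = 5.
Each reversal replaces raw with 5 − raw, changing the total by 5 − 2·raw per item.
Total = 52 + 2·5 − 2·5 = 52 + 10 − 10 = 52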